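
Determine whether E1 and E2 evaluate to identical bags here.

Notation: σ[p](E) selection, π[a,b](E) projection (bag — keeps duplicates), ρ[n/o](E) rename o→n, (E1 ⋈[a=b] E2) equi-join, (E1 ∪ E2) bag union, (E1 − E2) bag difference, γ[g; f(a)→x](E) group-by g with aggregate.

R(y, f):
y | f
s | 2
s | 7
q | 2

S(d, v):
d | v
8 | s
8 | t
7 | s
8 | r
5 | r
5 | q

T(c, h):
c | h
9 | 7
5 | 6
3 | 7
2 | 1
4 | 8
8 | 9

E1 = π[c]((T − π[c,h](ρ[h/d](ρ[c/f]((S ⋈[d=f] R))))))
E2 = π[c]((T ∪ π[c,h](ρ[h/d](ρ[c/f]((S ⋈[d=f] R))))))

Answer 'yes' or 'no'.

E1 stepwise |·|:
  T → 6
  S → 6
  R → 3
  (S ⋈[d=f] R) → 1
  ρ[c/f]((S ⋈[d=f] R)) → 1
  ρ[h/d](ρ[c/f]((S ⋈[d=f] R))) → 1
  π[c,h](ρ[h/d](ρ[c/f]((S ⋈[d=f] R)))) → 1
  (T − π[c,h](ρ[h/d](ρ[c/f]((S ⋈[d=f] R))))) → 6
  π[c]((T − π[c,h](ρ[h/d](ρ[c/f]((S ⋈[d=f] R)))))) → 6
E2 stepwise |·|:
  T → 6
  S → 6
  R → 3
  (S ⋈[d=f] R) → 1
  ρ[c/f]((S ⋈[d=f] R)) → 1
  ρ[h/d](ρ[c/f]((S ⋈[d=f] R))) → 1
  π[c,h](ρ[h/d](ρ[c/f]((S ⋈[d=f] R)))) → 1
  (T ∪ π[c,h](ρ[h/d](ρ[c/f]((S ⋈[d=f] R))))) → 7
  π[c]((T ∪ π[c,h](ρ[h/d](ρ[c/f]((S ⋈[d=f] R)))))) → 7

E1 result:
c
2
3
4
5
8
9
E2 result:
c
2
3
4
5
7
8
9
Witness: (7,) appears 0× in E1 but 1× in E2.

no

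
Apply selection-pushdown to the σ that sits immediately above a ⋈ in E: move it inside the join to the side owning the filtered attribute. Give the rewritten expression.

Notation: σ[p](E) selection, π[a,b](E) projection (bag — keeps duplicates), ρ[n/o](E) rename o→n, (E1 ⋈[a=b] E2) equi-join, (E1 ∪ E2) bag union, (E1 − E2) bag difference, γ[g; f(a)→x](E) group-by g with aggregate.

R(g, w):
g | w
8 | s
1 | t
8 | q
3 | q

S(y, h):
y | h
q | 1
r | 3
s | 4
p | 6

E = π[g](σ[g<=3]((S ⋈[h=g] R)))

σ filters on g, owned by the right side.
E' = π[g]((S ⋈[h=g] σ[g<=3](R)))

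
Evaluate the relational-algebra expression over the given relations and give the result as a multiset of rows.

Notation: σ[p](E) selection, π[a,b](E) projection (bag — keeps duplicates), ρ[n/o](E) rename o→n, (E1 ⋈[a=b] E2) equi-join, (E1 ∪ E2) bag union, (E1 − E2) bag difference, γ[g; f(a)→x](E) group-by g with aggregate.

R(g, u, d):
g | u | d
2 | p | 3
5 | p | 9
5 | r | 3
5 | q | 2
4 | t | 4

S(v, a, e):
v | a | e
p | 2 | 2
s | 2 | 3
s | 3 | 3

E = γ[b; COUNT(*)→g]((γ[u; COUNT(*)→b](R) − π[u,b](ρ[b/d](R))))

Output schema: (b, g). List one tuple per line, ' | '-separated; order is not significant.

Subexpression sizes:
  R → 5
  γ[u; COUNT(*)→b](R) → 4
  R → 5
  ρ[b/d](R) → 5
  π[u,b](ρ[b/d](R)) → 5
  (γ[u; COUNT(*)→b](R) − π[u,b](ρ[b/d](R))) → 4
  γ[b; COUNT(*)→g]((γ[u; COUNT(*)→b](R) − π[u,b](ρ[b/d](R)))) → 2

== RESULT ==
b | g
1 | 3
2 | 1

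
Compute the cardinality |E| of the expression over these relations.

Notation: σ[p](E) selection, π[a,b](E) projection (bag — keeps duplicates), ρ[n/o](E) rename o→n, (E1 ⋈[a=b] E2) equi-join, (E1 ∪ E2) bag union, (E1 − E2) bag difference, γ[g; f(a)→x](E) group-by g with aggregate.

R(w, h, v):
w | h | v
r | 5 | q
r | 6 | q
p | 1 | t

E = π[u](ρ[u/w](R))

Per-node cardinality:
  R → 3
  ρ[u/w](R) → 3
  π[u](ρ[u/w](R)) → 3

|E| = 3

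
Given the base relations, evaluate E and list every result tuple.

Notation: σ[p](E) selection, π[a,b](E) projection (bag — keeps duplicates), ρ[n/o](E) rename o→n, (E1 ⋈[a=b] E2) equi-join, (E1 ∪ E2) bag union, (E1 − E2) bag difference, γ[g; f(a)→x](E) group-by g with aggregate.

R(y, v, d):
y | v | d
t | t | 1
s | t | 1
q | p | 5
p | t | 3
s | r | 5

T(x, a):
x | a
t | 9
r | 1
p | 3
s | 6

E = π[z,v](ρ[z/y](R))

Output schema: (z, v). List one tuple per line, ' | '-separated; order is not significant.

Subexpression sizes:
  R → 5
  ρ[z/y](R) → 5
  π[z,v](ρ[z/y](R)) → 5

== RESULT ==
z | v
p | t
q | p
s | r
s | t
t | t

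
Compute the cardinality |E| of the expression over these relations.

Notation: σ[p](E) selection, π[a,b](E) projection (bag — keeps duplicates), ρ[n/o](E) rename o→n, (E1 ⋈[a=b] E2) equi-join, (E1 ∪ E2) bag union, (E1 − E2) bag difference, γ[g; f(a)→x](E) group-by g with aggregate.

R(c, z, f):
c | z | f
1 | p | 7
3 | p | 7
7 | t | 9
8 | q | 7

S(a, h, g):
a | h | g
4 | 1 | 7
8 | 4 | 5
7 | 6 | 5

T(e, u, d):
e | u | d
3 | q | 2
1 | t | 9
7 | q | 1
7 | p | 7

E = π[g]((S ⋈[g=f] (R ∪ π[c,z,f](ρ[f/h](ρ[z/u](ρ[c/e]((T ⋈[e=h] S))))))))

Stepwise |·|:
  S → 3
  R → 4
  T → 4
  S → 3
  (T ⋈[e=h] S) → 1
  ρ[c/e]((T ⋈[e=h] S)) → 1
  ρ[z/u](ρ[c/e]((T ⋈[e=h] S))) → 1
  ρ[f/h](ρ[z/u](ρ[c/e]((T ⋈[e=h] S)))) → 1
  π[c,z,f](ρ[f/h](ρ[z/u](ρ[c/e]((T ⋈[e=h] S))))) → 1
  (R ∪ π[c,z,f](ρ[f/h](ρ[z/u](ρ[c/e]((T ⋈[e=h] S)))))) → 5
  (S ⋈[g=f] (R ∪ π[c,z,f](ρ[f/h](ρ[z/u](ρ[c/e]((T ⋈[e=h] S))))))) → 3
  π[g]((S ⋈[g=f] (R ∪ π[c,z,f](ρ[f/h](ρ[z/u](ρ[c/e]((T ⋈[e=h] S)))))))) → 3

|E| = 3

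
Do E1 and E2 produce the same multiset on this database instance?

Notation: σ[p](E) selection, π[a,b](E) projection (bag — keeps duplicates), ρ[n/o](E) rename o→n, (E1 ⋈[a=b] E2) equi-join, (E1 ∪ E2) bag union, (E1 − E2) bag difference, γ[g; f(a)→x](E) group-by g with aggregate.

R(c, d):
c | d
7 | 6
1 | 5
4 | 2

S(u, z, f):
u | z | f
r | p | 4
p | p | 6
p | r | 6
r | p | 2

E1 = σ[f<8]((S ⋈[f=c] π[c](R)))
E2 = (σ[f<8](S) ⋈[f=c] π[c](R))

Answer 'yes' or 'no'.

E1 subexpression sizes:
  S → 4
  R → 3
  π[c](R) → 3
  (S ⋈[f=c] π[c](R)) → 1
  σ[f<8]((S ⋈[f=c] π[c](R))) → 1
E2 subexpression sizes:
  S → 4
  σ[f<8](S) → 4
  R → 3
  π[c](R) → 3
  (σ[f<8](S) ⋈[f=c] π[c](R)) → 1

E1 and E2 produce the same multiset:
u | z | f | c
r | p | 4 | 4

yes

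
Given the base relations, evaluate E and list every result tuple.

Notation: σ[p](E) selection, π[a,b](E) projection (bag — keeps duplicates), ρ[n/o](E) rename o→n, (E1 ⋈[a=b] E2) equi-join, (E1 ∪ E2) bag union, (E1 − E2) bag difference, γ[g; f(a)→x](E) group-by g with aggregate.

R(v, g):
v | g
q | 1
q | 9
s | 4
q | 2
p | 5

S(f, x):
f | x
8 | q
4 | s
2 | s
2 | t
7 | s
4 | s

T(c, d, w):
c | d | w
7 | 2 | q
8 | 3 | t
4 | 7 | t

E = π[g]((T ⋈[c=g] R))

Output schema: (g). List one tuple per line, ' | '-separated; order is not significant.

Per-node cardinality:
  T → 3
  R → 5
  (T ⋈[c=g] R) → 1
  π[g]((T ⋈[c=g] R)) → 1

== RESULT ==
g
4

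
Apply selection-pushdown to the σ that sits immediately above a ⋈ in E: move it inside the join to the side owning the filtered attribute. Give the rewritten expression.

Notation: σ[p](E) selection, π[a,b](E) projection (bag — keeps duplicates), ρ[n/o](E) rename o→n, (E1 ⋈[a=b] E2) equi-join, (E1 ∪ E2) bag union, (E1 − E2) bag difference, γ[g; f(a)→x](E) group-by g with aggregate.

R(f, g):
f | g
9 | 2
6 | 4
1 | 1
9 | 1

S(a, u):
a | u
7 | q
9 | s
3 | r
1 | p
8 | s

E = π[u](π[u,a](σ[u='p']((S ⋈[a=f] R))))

σ filters on u, owned by the left side.
E' = π[u](π[u,a]((σ[u='p'](S) ⋈[a=f] R)))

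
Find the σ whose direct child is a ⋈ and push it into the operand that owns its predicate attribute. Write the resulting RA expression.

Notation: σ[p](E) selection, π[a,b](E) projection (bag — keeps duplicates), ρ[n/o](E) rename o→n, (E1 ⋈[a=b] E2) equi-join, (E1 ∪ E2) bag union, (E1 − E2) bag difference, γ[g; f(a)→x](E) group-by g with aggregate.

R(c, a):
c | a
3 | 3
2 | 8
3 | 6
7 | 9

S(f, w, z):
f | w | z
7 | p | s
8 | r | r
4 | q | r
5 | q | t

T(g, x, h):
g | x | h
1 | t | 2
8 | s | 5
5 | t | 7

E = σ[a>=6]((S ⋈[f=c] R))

σ filters on a, owned by the right side.
E' = (S ⋈[f=c] σ[a>=6](R))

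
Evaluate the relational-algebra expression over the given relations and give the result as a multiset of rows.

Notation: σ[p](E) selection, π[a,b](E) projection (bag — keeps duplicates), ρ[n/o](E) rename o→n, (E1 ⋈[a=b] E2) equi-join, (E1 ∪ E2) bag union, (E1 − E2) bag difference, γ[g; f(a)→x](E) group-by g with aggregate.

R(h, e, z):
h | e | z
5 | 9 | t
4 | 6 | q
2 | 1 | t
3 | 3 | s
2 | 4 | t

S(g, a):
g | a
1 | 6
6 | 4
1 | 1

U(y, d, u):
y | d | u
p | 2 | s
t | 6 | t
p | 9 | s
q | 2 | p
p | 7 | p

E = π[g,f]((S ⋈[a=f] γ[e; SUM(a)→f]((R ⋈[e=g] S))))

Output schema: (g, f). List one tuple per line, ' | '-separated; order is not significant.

Stepwise |·|:
  S → 3
  R → 5
  S → 3
  (R ⋈[e=g] S) → 3
  γ[e; SUM(a)→f]((R ⋈[e=g] S)) → 2
  (S ⋈[a=f] γ[e; SUM(a)→f]((R ⋈[e=g] S))) → 1
  π[g,f]((S ⋈[a=f] γ[e; SUM(a)→f]((R ⋈[e=g] S)))) → 1

== RESULT ==
g | f
6 | 4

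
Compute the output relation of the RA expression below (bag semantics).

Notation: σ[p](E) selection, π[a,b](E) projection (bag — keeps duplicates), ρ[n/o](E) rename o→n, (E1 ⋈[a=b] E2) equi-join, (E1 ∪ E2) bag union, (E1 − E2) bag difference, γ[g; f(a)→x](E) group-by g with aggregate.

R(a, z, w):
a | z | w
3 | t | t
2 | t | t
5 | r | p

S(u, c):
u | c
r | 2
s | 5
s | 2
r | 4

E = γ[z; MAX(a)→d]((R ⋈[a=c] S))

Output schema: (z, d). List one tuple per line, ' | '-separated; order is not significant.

Row counts bottom-up:
  R → 3
  S → 4
  (R ⋈[a=c] S) → 3
  γ[z; MAX(a)→d]((R ⋈[a=c] S)) → 2

== RESULT ==
z | d
r | 5
t | 2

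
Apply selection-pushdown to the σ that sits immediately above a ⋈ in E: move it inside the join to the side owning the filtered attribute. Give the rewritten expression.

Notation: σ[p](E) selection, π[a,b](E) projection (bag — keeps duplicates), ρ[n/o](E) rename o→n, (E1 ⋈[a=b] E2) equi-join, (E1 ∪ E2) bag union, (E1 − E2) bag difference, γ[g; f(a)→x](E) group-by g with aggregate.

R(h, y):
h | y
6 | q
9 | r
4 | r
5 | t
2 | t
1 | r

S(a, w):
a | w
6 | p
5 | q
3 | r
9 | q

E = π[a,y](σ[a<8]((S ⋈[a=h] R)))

σ filters on a, owned by the left side.
E' = π[a,y]((σ[a<8](S) ⋈[a=h] R))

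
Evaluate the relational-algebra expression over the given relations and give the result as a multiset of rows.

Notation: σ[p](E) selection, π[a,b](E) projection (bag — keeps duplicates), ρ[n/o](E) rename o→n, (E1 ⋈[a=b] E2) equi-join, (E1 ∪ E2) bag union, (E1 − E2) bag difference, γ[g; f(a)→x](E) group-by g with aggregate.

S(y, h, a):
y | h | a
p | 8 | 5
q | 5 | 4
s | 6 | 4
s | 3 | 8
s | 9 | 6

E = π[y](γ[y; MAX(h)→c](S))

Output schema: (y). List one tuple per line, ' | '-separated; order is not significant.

Subexpression sizes:
  S → 5
  γ[y; MAX(h)→c](S) → 3
  π[y](γ[y; MAX(h)→c](S)) → 3

== RESULT ==
y
p
q
s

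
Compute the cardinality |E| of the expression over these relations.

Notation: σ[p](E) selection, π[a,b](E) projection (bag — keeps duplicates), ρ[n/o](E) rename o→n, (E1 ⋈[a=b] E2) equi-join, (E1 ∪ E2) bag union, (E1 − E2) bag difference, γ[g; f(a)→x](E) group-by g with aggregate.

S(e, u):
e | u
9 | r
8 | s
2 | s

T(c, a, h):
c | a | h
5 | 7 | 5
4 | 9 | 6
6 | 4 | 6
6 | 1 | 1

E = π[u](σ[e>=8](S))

Per-node cardinality:
  S → 3
  σ[e>=8](S) → 2
  π[u](σ[e>=8](S)) → 2

|E| = 2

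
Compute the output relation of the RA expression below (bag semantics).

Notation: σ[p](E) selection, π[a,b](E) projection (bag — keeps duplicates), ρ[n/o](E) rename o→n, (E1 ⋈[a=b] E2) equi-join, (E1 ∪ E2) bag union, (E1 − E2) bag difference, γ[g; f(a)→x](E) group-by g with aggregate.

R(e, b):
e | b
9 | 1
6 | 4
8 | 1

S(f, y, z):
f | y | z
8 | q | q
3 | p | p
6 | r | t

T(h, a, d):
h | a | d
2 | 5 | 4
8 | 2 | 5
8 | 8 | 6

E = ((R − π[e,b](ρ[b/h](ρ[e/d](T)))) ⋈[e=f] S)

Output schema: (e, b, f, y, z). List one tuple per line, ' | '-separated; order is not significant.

Subexpression sizes:
  R → 3
  T → 3
  ρ[e/d](T) → 3
  ρ[b/h](ρ[e/d](T)) → 3
  π[e,b](ρ[b/h](ρ[e/d](T))) → 3
  (R − π[e,b](ρ[b/h](ρ[e/d](T)))) → 3
  S → 3
  ((R − π[e,b](ρ[b/h](ρ[e/d](T)))) ⋈[e=f] S) → 2

== RESULT ==
e | b | f | y | z
6 | 4 | 6 | r | t
8 | 1 | 8 | q | q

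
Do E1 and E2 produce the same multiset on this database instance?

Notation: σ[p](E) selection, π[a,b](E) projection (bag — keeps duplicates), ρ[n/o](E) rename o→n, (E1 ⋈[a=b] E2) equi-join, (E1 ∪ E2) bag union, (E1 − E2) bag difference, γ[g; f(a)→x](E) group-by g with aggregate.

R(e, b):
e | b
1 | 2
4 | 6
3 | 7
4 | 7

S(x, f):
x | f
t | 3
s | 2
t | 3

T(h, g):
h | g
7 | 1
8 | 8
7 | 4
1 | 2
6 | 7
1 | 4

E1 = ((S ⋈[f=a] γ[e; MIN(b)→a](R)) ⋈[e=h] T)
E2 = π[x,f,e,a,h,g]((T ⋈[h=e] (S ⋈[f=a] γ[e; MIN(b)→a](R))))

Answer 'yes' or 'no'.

E1 subexpression sizes:
  S → 3
  R → 4
  γ[e; MIN(b)→a](R) → 3
  (S ⋈[f=a] γ[e; MIN(b)→a](R)) → 1
  T → 6
  ((S ⋈[f=a] γ[e; MIN(b)→a](R)) ⋈[e=h] T) → 2
E2 subexpression sizes:
  T → 6
  S → 3
  R → 4
  γ[e; MIN(b)→a](R) → 3
  (S ⋈[f=a] γ[e; MIN(b)→a](R)) → 1
  (T ⋈[h=e] (S ⋈[f=a] γ[e; MIN(b)→a](R))) → 2
  π[x,f,e,a,h,g]((T ⋈[h=e] (S ⋈[f=a] γ[e; MIN(b)→a](R)))) → 2

E1 and E2 produce the same multiset:
x | f | e | a | h | g
s | 2 | 1 | 2 | 1 | 2
s | 2 | 1 | 2 | 1 | 4

yes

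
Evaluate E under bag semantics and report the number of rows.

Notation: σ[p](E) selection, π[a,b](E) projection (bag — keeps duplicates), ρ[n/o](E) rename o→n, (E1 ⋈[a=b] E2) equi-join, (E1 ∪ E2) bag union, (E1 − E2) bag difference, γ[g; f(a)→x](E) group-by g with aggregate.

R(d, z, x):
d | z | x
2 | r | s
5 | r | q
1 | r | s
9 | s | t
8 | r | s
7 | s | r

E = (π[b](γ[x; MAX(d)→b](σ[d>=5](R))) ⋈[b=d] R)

Subexpression sizes:
  R → 6
  σ[d>=5](R) → 4
  γ[x; MAX(d)→b](σ[d>=5](R)) → 4
  π[b](γ[x; MAX(d)→b](σ[d>=5](R))) → 4
  R → 6
  (π[b](γ[x; MAX(d)→b](σ[d>=5](R))) ⋈[b=d] R) → 4

|E| = 4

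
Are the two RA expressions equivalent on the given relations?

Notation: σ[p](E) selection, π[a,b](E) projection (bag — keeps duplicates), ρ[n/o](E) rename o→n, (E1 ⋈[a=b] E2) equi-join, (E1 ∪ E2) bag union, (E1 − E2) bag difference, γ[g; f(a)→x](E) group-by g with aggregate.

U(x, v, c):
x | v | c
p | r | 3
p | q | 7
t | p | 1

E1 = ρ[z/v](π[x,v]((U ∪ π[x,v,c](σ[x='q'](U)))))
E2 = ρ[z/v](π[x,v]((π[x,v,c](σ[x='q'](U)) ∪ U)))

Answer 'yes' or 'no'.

E1 subexpression sizes:
  U → 3
  U → 3
  σ[x='q'](U) → 0
  π[x,v,c](σ[x='q'](U)) → 0
  (U ∪ π[x,v,c](σ[x='q'](U))) → 3
  π[x,v]((U ∪ π[x,v,c](σ[x='q'](U)))) → 3
  ρ[z/v](π[x,v]((U ∪ π[x,v,c](σ[x='q'](U))))) → 3
E2 subexpression sizes:
  U → 3
  σ[x='q'](U) → 0
  π[x,v,c](σ[x='q'](U)) → 0
  U → 3
  (π[x,v,c](σ[x='q'](U)) ∪ U) → 3
  π[x,v]((π[x,v,c](σ[x='q'](U)) ∪ U)) → 3
  ρ[z/v](π[x,v]((π[x,v,c](σ[x='q'](U)) ∪ U))) → 3

E1 and E2 produce the same multiset:
x | z
p | q
p | r
t | p

yes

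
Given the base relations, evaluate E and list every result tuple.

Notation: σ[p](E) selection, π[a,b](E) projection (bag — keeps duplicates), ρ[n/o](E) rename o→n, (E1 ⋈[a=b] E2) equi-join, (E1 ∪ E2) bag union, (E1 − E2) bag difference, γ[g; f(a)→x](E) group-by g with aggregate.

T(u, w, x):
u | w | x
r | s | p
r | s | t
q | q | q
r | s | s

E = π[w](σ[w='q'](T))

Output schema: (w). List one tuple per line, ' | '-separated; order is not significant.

Per-node cardinality:
  T → 4
  σ[w='q'](T) → 1
  π[w](σ[w='q'](T)) → 1

== RESULT ==
w
q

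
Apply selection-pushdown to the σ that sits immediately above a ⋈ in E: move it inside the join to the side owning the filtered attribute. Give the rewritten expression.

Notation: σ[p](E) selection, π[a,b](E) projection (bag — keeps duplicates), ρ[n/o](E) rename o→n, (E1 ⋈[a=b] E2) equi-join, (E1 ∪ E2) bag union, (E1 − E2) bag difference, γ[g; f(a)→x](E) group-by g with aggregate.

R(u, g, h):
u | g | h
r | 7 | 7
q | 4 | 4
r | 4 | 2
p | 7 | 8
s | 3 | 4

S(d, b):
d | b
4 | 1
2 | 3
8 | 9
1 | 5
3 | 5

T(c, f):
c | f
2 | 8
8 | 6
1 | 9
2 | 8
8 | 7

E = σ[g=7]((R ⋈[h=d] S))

σ filters on g, owned by the left side.
E' = (σ[g=7](R) ⋈[h=d] S)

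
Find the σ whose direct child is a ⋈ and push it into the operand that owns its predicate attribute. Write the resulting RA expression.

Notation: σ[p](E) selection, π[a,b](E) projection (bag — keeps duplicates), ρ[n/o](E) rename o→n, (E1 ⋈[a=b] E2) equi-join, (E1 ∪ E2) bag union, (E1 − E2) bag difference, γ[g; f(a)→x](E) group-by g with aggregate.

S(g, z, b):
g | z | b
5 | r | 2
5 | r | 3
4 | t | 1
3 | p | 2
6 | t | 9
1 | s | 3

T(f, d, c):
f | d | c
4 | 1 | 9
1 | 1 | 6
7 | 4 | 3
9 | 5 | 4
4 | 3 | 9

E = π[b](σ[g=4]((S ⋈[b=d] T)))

σ filters on g, owned by the left side.
E' = π[b]((σ[g=4](S) ⋈[b=d] T))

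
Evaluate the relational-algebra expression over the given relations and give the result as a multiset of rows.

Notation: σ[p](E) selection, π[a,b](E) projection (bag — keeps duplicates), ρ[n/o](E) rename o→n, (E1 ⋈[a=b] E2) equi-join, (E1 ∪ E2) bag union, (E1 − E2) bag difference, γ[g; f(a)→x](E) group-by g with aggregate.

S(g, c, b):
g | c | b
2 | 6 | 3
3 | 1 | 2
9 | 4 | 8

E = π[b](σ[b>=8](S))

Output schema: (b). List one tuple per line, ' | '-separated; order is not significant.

Per-node cardinality:
  S → 3
  σ[b>=8](S) → 1
  π[b](σ[b>=8](S)) → 1

== RESULT ==
b
8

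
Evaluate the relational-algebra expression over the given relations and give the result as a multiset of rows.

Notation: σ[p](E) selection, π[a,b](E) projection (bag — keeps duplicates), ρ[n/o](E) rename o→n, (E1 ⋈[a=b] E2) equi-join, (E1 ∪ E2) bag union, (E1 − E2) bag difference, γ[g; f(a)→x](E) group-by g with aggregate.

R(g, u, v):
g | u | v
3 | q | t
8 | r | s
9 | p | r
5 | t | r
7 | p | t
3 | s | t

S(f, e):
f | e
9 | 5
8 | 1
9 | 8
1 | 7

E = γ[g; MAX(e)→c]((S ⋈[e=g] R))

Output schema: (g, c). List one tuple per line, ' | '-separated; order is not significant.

Subexpression sizes:
  S → 4
  R → 6
  (S ⋈[e=g] R) → 3
  γ[g; MAX(e)→c]((S ⋈[e=g] R)) → 3

== RESULT ==
g | c
5 | 5
7 | 7
8 | 8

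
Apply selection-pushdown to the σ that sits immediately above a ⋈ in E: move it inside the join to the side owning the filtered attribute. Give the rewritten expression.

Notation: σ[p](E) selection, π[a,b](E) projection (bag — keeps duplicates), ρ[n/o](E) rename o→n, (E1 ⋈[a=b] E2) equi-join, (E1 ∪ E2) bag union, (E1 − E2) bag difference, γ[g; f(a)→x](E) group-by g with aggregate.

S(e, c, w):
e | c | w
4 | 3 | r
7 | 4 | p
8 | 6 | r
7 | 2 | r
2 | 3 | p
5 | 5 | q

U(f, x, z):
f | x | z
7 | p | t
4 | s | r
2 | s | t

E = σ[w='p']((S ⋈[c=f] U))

σ filters on w, owned by the left side.
E' = (σ[w='p'](S) ⋈[c=f] U)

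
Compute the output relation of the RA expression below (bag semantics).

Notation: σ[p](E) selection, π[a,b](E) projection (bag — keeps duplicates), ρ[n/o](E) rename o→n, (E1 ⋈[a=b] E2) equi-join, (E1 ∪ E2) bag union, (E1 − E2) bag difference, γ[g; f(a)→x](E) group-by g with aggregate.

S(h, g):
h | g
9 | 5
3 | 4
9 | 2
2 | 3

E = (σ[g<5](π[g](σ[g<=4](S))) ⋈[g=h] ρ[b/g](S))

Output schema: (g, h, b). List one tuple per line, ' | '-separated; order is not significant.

Stepwise |·|:
  S → 4
  σ[g<=4](S) → 3
  π[g](σ[g<=4](S)) → 3
  σ[g<5](π[g](σ[g<=4](S))) → 3
  S → 4
  ρ[b/g](S) → 4
  (σ[g<5](π[g](σ[g<=4](S))) ⋈[g=h] ρ[b/g](S)) → 2

== RESULT ==
g | h | b
2 | 2 | 3
3 | 3 | 4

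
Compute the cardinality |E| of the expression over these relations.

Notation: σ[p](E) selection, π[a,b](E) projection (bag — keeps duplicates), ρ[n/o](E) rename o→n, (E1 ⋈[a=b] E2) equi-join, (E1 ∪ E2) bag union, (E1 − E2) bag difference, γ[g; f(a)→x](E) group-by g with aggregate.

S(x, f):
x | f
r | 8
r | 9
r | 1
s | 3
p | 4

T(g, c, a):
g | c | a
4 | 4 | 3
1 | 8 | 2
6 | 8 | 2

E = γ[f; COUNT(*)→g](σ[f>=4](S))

Stepwise |·|:
  S → 5
  σ[f>=4](S) → 3
  γ[f; COUNT(*)→g](σ[f>=4](S)) → 3

|E| = 3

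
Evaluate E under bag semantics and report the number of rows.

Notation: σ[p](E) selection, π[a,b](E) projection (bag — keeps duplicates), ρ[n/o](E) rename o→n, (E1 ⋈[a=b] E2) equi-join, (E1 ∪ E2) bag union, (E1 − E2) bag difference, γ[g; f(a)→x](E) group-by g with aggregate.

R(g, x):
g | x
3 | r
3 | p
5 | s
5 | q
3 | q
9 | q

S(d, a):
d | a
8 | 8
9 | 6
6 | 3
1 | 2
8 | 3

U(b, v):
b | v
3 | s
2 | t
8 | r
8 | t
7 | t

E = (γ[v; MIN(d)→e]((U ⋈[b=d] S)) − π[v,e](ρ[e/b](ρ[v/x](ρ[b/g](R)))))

Stepwise |·|:
  U → 5
  S → 5
  (U ⋈[b=d] S) → 4
  γ[v; MIN(d)→e]((U ⋈[b=d] S)) → 2
  R → 6
  ρ[b/g](R) → 6
  ρ[v/x](ρ[b/g](R)) → 6
  ρ[e/b](ρ[v/x](ρ[b/g](R))) → 6
  π[v,e](ρ[e/b](ρ[v/x](ρ[b/g](R)))) → 6
  (γ[v; MIN(d)→e]((U ⋈[b=d] S)) − π[v,e](ρ[e/b](ρ[v/x](ρ[b/g](R))))) → 2

|E| = 2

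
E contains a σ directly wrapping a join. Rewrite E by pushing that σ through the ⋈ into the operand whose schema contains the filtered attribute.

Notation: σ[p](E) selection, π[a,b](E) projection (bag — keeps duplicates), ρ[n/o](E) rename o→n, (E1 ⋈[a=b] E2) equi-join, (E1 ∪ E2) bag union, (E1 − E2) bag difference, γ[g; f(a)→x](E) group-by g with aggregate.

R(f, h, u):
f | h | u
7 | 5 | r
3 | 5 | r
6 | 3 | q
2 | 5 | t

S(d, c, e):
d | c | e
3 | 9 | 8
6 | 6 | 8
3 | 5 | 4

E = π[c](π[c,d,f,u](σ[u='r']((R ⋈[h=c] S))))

σ filters on u, owned by the left side.
E' = π[c](π[c,d,f,u]((σ[u='r'](R) ⋈[h=c] S)))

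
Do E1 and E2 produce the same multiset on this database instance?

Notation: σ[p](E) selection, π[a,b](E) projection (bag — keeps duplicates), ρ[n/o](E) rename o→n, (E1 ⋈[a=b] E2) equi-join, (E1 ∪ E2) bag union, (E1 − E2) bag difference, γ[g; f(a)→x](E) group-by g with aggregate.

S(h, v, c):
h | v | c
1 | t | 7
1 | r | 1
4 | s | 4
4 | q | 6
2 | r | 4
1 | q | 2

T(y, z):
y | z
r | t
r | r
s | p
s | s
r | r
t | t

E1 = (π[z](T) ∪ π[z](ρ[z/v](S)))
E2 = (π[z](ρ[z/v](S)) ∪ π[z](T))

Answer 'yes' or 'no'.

E1 per-node cardinality:
  T → 6
  π[z](T) → 6
  S → 6
  ρ[z/v](S) → 6
  π[z](ρ[z/v](S)) → 6
  (π[z](T) ∪ π[z](ρ[z/v](S))) → 12
E2 per-node cardinality:
  S → 6
  ρ[z/v](S) → 6
  π[z](ρ[z/v](S)) → 6
  T → 6
  π[z](T) → 6
  (π[z](ρ[z/v](S)) ∪ π[z](T)) → 12

E1 and E2 produce the same multiset:
z
p
q
q
r
r
r
r
s
s
t
t
t

yes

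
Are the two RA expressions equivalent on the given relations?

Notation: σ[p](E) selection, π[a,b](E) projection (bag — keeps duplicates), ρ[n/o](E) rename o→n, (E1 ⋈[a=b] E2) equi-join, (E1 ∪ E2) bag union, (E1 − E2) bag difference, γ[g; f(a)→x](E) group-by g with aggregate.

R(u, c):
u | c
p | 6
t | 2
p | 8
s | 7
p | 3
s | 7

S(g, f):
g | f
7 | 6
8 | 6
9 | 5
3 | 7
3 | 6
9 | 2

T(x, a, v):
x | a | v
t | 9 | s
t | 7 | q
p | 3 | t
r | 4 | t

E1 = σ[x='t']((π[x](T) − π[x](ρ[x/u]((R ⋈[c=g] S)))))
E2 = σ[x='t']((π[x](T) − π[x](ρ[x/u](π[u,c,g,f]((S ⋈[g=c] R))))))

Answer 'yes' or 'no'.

E1 row counts bottom-up:
  T → 4
  π[x](T) → 4
  R → 6
  S → 6
  (R ⋈[c=g] S) → 5
  ρ[x/u]((R ⋈[c=g] S)) → 5
  π[x](ρ[x/u]((R ⋈[c=g] S))) → 5
  (π[x](T) − π[x](ρ[x/u]((R ⋈[c=g] S)))) → 3
  σ[x='t']((π[x](T) − π[x](ρ[x/u]((R ⋈[c=g] S))))) → 2
E2 row counts bottom-up:
  T → 4
  π[x](T) → 4
  S → 6
  R → 6
  (S ⋈[g=c] R) → 5
  π[u,c,g,f]((S ⋈[g=c] R)) → 5
  ρ[x/u](π[u,c,g,f]((S ⋈[g=c] R))) → 5
  π[x](ρ[x/u](π[u,c,g,f]((S ⋈[g=c] R)))) → 5
  (π[x](T) − π[x](ρ[x/u](π[u,c,g,f]((S ⋈[g=c] R))))) → 3
  σ[x='t']((π[x](T) − π[x](ρ[x/u](π[u,c,g,f]((S ⋈[g=c] R)))))) → 2

E1 and E2 produce the same multiset:
x
t
t

yes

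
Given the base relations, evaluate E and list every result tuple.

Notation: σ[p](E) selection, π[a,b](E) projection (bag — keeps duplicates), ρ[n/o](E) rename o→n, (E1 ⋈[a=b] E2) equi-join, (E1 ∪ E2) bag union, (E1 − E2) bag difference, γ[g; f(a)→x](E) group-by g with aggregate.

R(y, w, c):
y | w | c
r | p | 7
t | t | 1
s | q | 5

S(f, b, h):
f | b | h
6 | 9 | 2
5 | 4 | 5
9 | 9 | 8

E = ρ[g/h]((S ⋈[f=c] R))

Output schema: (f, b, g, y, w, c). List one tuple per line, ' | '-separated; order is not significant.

Row counts bottom-up:
  S → 3
  R → 3
  (S ⋈[f=c] R) → 1
  ρ[g/h]((S ⋈[f=c] R)) → 1

== RESULT ==
f | b | g | y | w | c
5 | 4 | 5 | s | q | 5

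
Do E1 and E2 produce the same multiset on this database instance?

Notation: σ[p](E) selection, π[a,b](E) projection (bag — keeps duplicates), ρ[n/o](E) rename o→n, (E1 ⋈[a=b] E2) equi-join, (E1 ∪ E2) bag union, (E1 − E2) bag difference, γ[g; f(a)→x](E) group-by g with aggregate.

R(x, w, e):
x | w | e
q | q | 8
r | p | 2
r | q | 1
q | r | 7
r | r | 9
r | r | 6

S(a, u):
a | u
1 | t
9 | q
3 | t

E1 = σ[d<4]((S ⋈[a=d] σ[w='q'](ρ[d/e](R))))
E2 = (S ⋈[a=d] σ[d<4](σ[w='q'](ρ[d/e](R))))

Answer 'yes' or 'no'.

E1 subexpression sizes:
  S → 3
  R → 6
  ρ[d/e](R) → 6
  σ[w='q'](ρ[d/e](R)) → 2
  (S ⋈[a=d] σ[w='q'](ρ[d/e](R))) → 1
  σ[d<4]((S ⋈[a=d] σ[w='q'](ρ[d/e](R)))) → 1
E2 subexpression sizes:
  S → 3
  R → 6
  ρ[d/e](R) → 6
  σ[w='q'](ρ[d/e](R)) → 2
  σ[d<4](σ[w='q'](ρ[d/e](R))) → 1
  (S ⋈[a=d] σ[d<4](σ[w='q'](ρ[d/e](R)))) → 1

E1 and E2 produce the same multiset:
a | u | x | w | d
1 | t | r | q | 1

yes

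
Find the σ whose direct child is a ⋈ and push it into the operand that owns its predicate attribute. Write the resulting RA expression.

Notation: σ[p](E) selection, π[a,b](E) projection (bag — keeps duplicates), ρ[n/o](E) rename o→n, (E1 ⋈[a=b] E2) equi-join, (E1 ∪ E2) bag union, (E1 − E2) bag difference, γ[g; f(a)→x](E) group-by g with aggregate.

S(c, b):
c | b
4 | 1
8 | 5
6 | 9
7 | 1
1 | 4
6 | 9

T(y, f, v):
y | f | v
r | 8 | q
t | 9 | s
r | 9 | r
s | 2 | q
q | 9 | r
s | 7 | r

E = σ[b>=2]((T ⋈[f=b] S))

σ filters on b, owned by the right side.
E' = (T ⋈[f=b] σ[b>=2](S))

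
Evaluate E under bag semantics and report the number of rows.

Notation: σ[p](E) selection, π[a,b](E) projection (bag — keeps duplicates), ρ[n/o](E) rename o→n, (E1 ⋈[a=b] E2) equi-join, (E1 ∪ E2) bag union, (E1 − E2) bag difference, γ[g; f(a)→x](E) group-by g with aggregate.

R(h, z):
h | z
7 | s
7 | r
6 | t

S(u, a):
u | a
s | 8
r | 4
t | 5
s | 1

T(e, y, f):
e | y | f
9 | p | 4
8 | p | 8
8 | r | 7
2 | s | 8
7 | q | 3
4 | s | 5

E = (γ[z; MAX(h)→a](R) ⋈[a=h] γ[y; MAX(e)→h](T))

Stepwise |·|:
  R → 3
  γ[z; MAX(h)→a](R) → 3
  T → 6
  γ[y; MAX(e)→h](T) → 4
  (γ[z; MAX(h)→a](R) ⋈[a=h] γ[y; MAX(e)→h](T)) → 2

|E| = 2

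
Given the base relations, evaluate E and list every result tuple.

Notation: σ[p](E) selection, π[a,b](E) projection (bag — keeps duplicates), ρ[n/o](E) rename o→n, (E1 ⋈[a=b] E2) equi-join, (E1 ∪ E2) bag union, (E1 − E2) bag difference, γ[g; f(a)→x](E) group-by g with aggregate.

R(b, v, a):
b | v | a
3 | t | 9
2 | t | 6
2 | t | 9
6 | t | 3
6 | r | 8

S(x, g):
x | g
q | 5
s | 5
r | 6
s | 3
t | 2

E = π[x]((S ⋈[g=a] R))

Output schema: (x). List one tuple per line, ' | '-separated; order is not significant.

Row counts bottom-up:
  S → 5
  R → 5
  (S ⋈[g=a] R) → 2
  π[x]((S ⋈[g=a] R)) → 2

== RESULT ==
x
r
s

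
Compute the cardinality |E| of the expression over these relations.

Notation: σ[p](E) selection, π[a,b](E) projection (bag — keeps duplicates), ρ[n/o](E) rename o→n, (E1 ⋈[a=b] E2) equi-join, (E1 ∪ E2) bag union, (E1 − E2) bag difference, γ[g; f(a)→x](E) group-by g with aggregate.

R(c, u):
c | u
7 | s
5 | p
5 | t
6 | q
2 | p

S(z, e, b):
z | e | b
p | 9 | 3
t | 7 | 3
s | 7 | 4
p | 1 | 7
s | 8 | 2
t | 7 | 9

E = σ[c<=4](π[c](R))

Row counts bottom-up:
  R → 5
  π[c](R) → 5
  σ[c<=4](π[c](R)) → 1

|E| = 1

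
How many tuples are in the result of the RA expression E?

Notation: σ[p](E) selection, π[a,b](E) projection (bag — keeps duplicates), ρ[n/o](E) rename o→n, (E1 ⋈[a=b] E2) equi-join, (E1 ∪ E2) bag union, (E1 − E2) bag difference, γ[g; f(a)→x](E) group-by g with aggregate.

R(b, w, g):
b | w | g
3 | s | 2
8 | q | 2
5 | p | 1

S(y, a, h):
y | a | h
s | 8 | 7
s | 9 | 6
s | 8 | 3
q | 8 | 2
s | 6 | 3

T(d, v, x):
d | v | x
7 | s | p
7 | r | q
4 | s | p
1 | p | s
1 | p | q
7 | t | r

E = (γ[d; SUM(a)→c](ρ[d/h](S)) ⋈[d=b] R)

Stepwise |·|:
  S → 5
  ρ[d/h](S) → 5
  γ[d; SUM(a)→c](ρ[d/h](S)) → 4
  R → 3
  (γ[d; SUM(a)→c](ρ[d/h](S)) ⋈[d=b] R) → 1

|E| = 1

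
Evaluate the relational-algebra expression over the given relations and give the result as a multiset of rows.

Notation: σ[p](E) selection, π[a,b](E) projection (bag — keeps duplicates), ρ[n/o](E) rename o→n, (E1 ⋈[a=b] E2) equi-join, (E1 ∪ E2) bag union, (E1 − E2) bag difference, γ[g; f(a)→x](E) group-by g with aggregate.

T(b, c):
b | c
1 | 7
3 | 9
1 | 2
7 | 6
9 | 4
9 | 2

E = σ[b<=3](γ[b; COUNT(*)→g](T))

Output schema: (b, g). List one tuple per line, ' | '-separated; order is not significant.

Per-node cardinality:
  T → 6
  γ[b; COUNT(*)→g](T) → 4
  σ[b<=3](γ[b; COUNT(*)→g](T)) → 2

== RESULT ==
b | g
1 | 2
3 | 1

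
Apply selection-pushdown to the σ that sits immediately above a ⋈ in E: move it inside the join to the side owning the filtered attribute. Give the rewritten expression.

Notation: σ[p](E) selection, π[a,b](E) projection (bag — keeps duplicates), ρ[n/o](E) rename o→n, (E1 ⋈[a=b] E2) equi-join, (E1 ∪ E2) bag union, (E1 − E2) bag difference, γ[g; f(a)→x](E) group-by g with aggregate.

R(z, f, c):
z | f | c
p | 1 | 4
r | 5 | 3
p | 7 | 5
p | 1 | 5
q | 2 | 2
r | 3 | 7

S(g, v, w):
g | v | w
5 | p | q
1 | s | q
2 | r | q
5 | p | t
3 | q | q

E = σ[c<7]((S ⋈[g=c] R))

σ filters on c, owned by the right side.
E' = (S ⋈[g=c] σ[c<7](R))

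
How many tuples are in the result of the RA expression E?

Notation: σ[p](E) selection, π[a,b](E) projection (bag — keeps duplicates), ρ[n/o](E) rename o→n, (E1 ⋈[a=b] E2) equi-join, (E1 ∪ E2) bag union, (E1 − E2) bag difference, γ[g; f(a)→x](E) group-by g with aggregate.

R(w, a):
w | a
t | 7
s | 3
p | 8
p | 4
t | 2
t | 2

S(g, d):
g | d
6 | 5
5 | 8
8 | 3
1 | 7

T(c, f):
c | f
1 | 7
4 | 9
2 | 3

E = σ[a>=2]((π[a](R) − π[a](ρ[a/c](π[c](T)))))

Per-node cardinality:
  R → 6
  π[a](R) → 6
  T → 3
  π[c](T) → 3
  ρ[a/c](π[c](T)) → 3
  π[a](ρ[a/c](π[c](T))) → 3
  (π[a](R) − π[a](ρ[a/c](π[c](T)))) → 4
  σ[a>=2]((π[a](R) − π[a](ρ[a/c](π[c](T))))) → 4

|E| = 4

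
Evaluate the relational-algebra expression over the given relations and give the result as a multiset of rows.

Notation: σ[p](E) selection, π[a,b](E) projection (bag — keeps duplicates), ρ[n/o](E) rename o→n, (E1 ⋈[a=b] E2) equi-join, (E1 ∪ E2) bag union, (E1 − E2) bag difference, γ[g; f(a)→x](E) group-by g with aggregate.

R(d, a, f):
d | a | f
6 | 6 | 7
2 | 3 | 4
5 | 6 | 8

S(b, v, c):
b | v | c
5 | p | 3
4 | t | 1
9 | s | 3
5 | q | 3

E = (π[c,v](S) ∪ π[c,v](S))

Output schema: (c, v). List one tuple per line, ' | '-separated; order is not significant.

Row counts bottom-up:
  S → 4
  π[c,v](S) → 4
  S → 4
  π[c,v](S) → 4
  (π[c,v](S) ∪ π[c,v](S)) → 8

== RESULT ==
c | v
1 | t
1 | t
3 | p
3 | p
3 | q
3 | q
3 | s
3 | s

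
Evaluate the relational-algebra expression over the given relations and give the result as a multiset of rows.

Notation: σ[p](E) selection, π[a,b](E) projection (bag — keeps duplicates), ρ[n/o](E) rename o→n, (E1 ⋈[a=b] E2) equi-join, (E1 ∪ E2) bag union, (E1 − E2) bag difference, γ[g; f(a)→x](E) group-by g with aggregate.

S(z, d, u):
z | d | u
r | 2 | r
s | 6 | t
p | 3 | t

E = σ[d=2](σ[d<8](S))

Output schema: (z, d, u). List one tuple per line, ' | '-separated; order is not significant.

Row counts bottom-up:
  S → 3
  σ[d<8](S) → 3
  σ[d=2](σ[d<8](S)) → 1

== RESULT ==
z | d | u
r | 2 | r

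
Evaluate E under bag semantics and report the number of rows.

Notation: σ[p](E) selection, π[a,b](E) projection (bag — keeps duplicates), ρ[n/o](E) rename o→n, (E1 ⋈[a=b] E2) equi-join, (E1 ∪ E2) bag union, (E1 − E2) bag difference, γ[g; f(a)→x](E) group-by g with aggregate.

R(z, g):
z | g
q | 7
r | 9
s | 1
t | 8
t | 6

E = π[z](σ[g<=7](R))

Per-node cardinality:
  R → 5
  σ[g<=7](R) → 3
  π[z](σ[g<=7](R)) → 3

|E| = 3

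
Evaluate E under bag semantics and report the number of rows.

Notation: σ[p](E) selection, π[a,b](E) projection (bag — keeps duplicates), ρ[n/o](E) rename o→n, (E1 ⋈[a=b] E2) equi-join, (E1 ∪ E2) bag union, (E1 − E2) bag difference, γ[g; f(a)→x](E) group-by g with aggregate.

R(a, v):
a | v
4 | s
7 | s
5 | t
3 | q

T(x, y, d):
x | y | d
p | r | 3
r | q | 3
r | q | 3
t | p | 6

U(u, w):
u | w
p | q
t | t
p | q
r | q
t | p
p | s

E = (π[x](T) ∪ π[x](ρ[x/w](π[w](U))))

Stepwise |·|:
  T → 4
  π[x](T) → 4
  U → 6
  π[w](U) → 6
  ρ[x/w](π[w](U)) → 6
  π[x](ρ[x/w](π[w](U))) → 6
  (π[x](T) ∪ π[x](ρ[x/w](π[w](U)))) → 10

|E| = 10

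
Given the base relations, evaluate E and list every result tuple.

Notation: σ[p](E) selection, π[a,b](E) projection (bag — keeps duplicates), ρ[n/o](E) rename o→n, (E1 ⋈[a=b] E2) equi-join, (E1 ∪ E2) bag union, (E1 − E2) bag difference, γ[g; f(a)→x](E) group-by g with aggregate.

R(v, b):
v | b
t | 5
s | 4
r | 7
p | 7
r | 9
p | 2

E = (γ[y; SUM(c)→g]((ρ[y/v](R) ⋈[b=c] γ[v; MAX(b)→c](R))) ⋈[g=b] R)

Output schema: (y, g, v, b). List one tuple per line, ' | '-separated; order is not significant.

Per-node cardinality:
  R → 6
  ρ[y/v](R) → 6
  R → 6
  γ[v; MAX(b)→c](R) → 4
  (ρ[y/v](R) ⋈[b=c] γ[v; MAX(b)→c](R)) → 5
  γ[y; SUM(c)→g]((ρ[y/v](R) ⋈[b=c] γ[v; MAX(b)→c](R))) → 4
  R → 6
  (γ[y; SUM(c)→g]((ρ[y/v](R) ⋈[b=c] γ[v; MAX(b)→c](R))) ⋈[g=b] R) → 4

== RESULT ==
y | g | v | b
p | 7 | p | 7
p | 7 | r | 7
s | 4 | s | 4
t | 5 | t | 5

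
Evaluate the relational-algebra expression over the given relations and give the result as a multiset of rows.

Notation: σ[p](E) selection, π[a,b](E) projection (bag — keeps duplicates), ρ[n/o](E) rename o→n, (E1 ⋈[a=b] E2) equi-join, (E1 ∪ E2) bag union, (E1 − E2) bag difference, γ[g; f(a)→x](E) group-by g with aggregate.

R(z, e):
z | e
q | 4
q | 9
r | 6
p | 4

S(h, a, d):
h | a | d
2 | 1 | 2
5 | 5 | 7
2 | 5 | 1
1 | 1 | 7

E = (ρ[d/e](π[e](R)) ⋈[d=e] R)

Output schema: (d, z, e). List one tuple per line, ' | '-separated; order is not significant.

Stepwise |·|:
  R → 4
  π[e](R) → 4
  ρ[d/e](π[e](R)) → 4
  R → 4
  (ρ[d/e](π[e](R)) ⋈[d=e] R) → 6

== RESULT ==
d | z | e
4 | p | 4
4 | p | 4
4 | q | 4
4 | q | 4
6 | r | 6
9 | q | 9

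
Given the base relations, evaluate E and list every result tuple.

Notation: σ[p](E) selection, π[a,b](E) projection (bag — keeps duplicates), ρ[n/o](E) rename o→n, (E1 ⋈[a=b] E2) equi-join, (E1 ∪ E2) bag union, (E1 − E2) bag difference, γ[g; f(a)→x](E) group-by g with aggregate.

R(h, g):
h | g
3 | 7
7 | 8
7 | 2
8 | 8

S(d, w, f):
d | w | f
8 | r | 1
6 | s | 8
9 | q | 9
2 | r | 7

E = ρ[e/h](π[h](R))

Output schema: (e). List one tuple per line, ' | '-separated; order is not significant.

Stepwise |·|:
  R → 4
  π[h](R) → 4
  ρ[e/h](π[h](R)) → 4

== RESULT ==
e
3
7
7
8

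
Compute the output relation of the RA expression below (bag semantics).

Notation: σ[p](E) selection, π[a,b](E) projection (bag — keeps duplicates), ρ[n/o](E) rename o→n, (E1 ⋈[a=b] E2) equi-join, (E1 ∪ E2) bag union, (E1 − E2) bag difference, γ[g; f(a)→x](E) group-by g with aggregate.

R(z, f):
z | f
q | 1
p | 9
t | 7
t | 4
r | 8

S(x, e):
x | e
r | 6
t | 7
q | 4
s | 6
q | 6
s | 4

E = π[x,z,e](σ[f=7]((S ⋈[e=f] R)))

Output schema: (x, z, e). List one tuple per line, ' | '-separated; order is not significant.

Per-node cardinality:
  S → 6
  R → 5
  (S ⋈[e=f] R) → 3
  σ[f=7]((S ⋈[e=f] R)) → 1
  π[x,z,e](σ[f=7]((S ⋈[e=f] R))) → 1

== RESULT ==
x | z | e
t | t | 7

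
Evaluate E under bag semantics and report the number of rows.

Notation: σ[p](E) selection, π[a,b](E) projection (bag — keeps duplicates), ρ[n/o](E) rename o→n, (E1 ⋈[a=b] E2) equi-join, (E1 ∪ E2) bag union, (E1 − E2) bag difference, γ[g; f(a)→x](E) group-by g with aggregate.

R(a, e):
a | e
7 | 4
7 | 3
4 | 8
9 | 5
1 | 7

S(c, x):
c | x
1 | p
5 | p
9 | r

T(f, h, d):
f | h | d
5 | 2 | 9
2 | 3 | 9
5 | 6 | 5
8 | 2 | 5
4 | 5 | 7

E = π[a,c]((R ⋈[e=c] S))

Stepwise |·|:
  R → 5
  S → 3
  (R ⋈[e=c] S) → 1
  π[a,c]((R ⋈[e=c] S)) → 1

|E| = 1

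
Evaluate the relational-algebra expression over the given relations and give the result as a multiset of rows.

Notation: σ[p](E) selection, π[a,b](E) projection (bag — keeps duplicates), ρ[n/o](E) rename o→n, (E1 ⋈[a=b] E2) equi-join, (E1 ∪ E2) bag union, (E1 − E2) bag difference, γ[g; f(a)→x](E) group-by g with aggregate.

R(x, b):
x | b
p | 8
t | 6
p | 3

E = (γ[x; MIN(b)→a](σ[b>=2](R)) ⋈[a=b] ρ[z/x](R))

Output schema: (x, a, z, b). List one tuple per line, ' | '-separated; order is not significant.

Subexpression sizes:
  R → 3
  σ[b>=2](R) → 3
  γ[x; MIN(b)→a](σ[b>=2](R)) → 2
  R → 3
  ρ[z/x](R) → 3
  (γ[x; MIN(b)→a](σ[b>=2](R)) ⋈[a=b] ρ[z/x](R)) → 2

== RESULT ==
x | a | z | b
p | 3 | p | 3
t | 6 | t | 6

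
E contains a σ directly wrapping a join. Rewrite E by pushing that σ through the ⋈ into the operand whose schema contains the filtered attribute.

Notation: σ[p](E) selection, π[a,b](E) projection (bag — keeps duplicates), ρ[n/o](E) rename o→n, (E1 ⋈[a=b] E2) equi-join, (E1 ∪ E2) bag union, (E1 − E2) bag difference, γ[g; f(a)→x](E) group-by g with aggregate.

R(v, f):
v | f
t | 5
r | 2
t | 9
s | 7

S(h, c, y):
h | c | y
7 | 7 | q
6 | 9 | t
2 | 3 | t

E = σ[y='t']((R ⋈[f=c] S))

σ filters on y, owned by the right side.
E' = (R ⋈[f=c] σ[y='t'](S))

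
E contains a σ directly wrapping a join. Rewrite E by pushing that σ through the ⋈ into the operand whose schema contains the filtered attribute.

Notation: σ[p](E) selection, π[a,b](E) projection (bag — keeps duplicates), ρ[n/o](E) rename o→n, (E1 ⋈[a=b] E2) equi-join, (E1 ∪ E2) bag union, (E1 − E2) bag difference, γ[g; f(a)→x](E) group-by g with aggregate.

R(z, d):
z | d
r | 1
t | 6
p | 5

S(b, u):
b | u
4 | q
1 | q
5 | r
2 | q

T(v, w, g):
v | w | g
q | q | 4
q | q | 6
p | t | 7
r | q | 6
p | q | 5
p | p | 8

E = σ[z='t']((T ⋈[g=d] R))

σ filters on z, owned by the right side.
E' = (T ⋈[g=d] σ[z='t'](R))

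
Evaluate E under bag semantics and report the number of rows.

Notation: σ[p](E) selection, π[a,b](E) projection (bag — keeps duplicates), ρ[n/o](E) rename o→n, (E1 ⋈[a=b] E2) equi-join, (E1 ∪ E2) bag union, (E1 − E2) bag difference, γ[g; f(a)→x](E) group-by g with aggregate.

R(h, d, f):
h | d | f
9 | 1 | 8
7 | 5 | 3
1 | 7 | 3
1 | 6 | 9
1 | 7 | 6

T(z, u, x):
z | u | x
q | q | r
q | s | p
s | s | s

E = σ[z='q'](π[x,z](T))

Subexpression sizes:
  T → 3
  π[x,z](T) → 3
  σ[z='q'](π[x,z](T)) → 2

|E| = 2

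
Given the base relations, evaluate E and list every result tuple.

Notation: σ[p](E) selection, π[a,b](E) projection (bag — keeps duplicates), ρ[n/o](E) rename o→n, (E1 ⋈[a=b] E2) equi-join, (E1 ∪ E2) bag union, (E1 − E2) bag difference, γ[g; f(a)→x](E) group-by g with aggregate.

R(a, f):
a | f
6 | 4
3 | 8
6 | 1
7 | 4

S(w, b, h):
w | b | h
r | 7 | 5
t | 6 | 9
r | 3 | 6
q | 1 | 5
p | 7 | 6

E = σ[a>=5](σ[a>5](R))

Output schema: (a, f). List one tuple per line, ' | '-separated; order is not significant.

Per-node cardinality:
  R → 4
  σ[a>5](R) → 3
  σ[a>=5](σ[a>5](R)) → 3

== RESULT ==
a | f
6 | 1
6 | 4
7 | 4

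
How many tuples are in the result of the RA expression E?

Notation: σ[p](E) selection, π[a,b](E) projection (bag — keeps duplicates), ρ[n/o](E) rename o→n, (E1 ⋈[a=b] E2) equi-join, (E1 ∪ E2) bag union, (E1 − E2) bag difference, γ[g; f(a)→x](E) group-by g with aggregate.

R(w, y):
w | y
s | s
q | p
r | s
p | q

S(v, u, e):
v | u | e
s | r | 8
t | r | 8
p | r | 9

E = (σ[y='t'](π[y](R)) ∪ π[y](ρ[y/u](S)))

Subexpression sizes:
  R → 4
  π[y](R) → 4
  σ[y='t'](π[y](R)) → 0
  S → 3
  ρ[y/u](S) → 3
  π[y](ρ[y/u](S)) → 3
  (σ[y='t'](π[y](R)) ∪ π[y](ρ[y/u](S))) → 3

|E| = 3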